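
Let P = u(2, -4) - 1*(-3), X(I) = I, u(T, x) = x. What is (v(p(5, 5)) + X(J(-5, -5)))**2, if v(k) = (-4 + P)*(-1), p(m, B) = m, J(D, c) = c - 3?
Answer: 9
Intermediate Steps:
J(D, c) = -3 + c
P = -1 (P = -4 - 1*(-3) = -4 + 3 = -1)
v(k) = 5 (v(k) = (-4 - 1)*(-1) = -5*(-1) = 5)
(v(p(5, 5)) + X(J(-5, -5)))**2 = (5 + (-3 - 5))**2 = (5 - 8)**2 = (-3)**2 = 9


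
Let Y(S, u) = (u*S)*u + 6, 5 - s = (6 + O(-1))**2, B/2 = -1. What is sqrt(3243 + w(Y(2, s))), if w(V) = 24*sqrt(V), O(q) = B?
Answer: sqrt(3243 + 48*sqrt(62)) ≈ 60.174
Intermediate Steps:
B = -2 (B = 2*(-1) = -2)
O(q) = -2
s = -11 (s = 5 - (6 - 2)**2 = 5 - 1*4**2 = 5 - 1*16 = 5 - 16 = -11)
Y(S, u) = 6 + S*u**2 (Y(S, u) = (S*u)*u + 6 = S*u**2 + 6 = 6 + S*u**2)
sqrt(3243 + w(Y(2, s))) = sqrt(3243 + 24*sqrt(6 + 2*(-11)**2)) = sqrt(3243 + 24*sqrt(6 + 2*121)) = sqrt(3243 + 24*sqrt(6 + 242)) = sqrt(3243 + 24*sqrt(248)) = sqrt(3243 + 24*(2*sqrt(62))) = sqrt(3243 + 48*sqrt(62))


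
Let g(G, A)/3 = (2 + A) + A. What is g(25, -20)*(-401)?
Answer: 45714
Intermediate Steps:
g(G, A) = 6 + 6*A (g(G, A) = 3*((2 + A) + A) = 3*(2 + 2*A) = 6 + 6*A)
g(25, -20)*(-401) = (6 + 6*(-20))*(-401) = (6 - 120)*(-401) = -114*(-401) = 45714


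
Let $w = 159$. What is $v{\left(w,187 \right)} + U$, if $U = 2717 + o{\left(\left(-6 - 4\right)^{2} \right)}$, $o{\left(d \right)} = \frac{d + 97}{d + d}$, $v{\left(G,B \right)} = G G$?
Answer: $\frac{5599797}{200} \approx 27999.0$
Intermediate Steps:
$v{\left(G,B \right)} = G^{2}$
$o{\left(d \right)} = \frac{97 + d}{2 d}$
$U = \frac{543597}{200}$ ($U = 2717 + \frac{97 + \left(-6 - 4\right)^{2}}{2 \left(-6 - 4\right)^{2}} = 2717 + \frac{97 + \left(-10\right)^{2}}{2 \left(-10\right)^{2}} = 2717 + \frac{97 + 100}{2 \cdot 100} = 2717 + \frac{1}{2} \cdot \frac{1}{100} \cdot 197 = 2717 + \frac{197}{200} = \frac{543597}{200} \approx 2718.0$)
$v{\left(w,187 \right)} + U = 159^{2} + \frac{543597}{200} = 25281 + \frac{543597}{200} = \frac{5599797}{200}$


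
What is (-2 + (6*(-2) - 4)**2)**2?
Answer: 64516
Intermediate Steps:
(-2 + (6*(-2) - 4)**2)**2 = (-2 + (-12 - 4)**2)**2 = (-2 + (-16)**2)**2 = (-2 + 256)**2 = 254**2 = 64516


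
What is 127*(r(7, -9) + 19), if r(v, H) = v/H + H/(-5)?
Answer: 114427/45 ≈ 2542.8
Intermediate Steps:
r(v, H) = -H/5 + v/H (r(v, H) = v/H + H*(-⅕) = v/H - H/5 = -H/5 + v/H)
127*(r(7, -9) + 19) = 127*((-⅕*(-9) + 7/(-9)) + 19) = 127*((9/5 + 7*(-⅑)) + 19) = 127*((9/5 - 7/9) + 19) = 127*(46/45 + 19) = 127*(901/45) = 114427/45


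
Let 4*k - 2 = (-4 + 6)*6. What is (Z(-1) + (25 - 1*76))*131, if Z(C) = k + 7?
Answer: -10611/2 ≈ -5305.5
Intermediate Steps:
k = 7/2 (k = ½ + ((-4 + 6)*6)/4 = ½ + (2*6)/4 = ½ + (¼)*12 = ½ + 3 = 7/2 ≈ 3.5000)
Z(C) = 21/2 (Z(C) = 7/2 + 7 = 21/2)
(Z(-1) + (25 - 1*76))*131 = (21/2 + (25 - 1*76))*131 = (21/2 + (25 - 76))*131 = (21/2 - 51)*131 = -81/2*131 = -10611/2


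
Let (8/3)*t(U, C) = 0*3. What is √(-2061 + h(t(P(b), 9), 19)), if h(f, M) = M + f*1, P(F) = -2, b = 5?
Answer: I*√2042 ≈ 45.188*I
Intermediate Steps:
t(U, C) = 0 (t(U, C) = 3*(0*3)/8 = (3/8)*0 = 0)
h(f, M) = M + f
√(-2061 + h(t(P(b), 9), 19)) = √(-2061 + (19 + 0)) = √(-2061 + 19) = √(-2042) = I*√2042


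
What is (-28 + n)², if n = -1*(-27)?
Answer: 1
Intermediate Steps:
n = 27
(-28 + n)² = (-28 + 27)² = (-1)² = 1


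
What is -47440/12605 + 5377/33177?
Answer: -301227959/83639217 ≈ -3.6015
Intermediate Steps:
-47440/12605 + 5377/33177 = -47440*1/12605 + 5377*(1/33177) = -9488/2521 + 5377/33177 = -301227959/83639217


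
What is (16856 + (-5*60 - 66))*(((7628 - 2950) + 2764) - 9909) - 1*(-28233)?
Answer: -40652597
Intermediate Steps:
(16856 + (-5*60 - 66))*(((7628 - 2950) + 2764) - 9909) - 1*(-28233) = (16856 + (-300 - 66))*((4678 + 2764) - 9909) + 28233 = (16856 - 366)*(7442 - 9909) + 28233 = 16490*(-2467) + 28233 = -40680830 + 28233 = -40652597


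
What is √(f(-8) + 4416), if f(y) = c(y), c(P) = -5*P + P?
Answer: 4*√278 ≈ 66.693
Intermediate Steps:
c(P) = -4*P
f(y) = -4*y
√(f(-8) + 4416) = √(-4*(-8) + 4416) = √(32 + 4416) = √4448 = 4*√278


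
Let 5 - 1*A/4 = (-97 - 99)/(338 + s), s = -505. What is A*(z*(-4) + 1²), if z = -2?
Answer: 23004/167 ≈ 137.75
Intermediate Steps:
A = 2556/167 (A = 20 - 4*(-97 - 99)/(338 - 505) = 20 - (-784)/(-167) = 20 - (-784)*(-1)/167 = 20 - 4*196/167 = 20 - 784/167 = 2556/167 ≈ 15.305)
A*(z*(-4) + 1²) = 2556*(-2*(-4) + 1²)/167 = 2556*(8 + 1)/167 = (2556/167)*9 = 23004/167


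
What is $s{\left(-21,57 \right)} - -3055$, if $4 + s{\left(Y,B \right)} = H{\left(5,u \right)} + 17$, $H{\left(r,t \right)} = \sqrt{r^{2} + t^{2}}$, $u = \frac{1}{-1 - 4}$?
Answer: $3068 + \frac{\sqrt{626}}{5} \approx 3073.0$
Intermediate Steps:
$u = - \frac{1}{5}$ ($u = \frac{1}{-5} = - \frac{1}{5} \approx -0.2$)
$s{\left(Y,B \right)} = 13 + \frac{\sqrt{626}}{5}$ ($s{\left(Y,B \right)} = -4 + \left(\sqrt{5^{2} + \left(- \frac{1}{5}\right)^{2}} + 17\right) = -4 + \left(\sqrt{25 + \frac{1}{25}} + 17\right) = -4 + \left(\sqrt{\frac{626}{25}} + 17\right) = -4 + \left(\frac{\sqrt{626}}{5} + 17\right) = -4 + \left(17 + \frac{\sqrt{626}}{5}\right) = 13 + \frac{\sqrt{626}}{5}$)
$s{\left(-21,57 \right)} - -3055 = \left(13 + \frac{\sqrt{626}}{5}\right) - -3055 = \left(13 + \frac{\sqrt{626}}{5}\right) + 3055 = 3068 + \frac{\sqrt{626}}{5}$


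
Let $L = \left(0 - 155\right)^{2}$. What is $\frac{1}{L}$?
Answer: $\frac{1}{24025} \approx 4.1623 \cdot 10^{-5}$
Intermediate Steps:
$L = 24025$ ($L = \left(-155\right)^{2} = 24025$)
$\frac{1}{L} = \frac{1}{24025}$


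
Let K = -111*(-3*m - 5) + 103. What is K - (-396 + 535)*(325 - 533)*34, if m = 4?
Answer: 984998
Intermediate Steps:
K = 1990 (K = -111*(-3*4 - 5) + 103 = -111*(-12 - 5) + 103 = -111*(-17) + 103 = 1887 + 103 = 1990)
K - (-396 + 535)*(325 - 533)*34 = 1990 - (-396 + 535)*(325 - 533)*34 = 1990 - 139*(-208)*34 = 1990 - (-28912)*34 = 1990 - 1*(-983008) = 1990 + 983008 = 984998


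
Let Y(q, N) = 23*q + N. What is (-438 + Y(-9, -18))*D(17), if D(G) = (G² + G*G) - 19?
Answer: -370617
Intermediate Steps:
Y(q, N) = N + 23*q
D(G) = -19 + 2*G² (D(G) = (G² + G²) - 19 = 2*G² - 19 = -19 + 2*G²)
(-438 + Y(-9, -18))*D(17) = (-438 + (-18 + 23*(-9)))*(-19 + 2*17²) = (-438 + (-18 - 207))*(-19 + 2*289) = (-438 - 225)*(-19 + 578) = -663*559 = -370617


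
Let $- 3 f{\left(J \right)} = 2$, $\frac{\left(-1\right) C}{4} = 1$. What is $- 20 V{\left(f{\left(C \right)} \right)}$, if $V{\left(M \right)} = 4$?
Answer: $-80$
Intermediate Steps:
$C = -4$ ($C = \left(-4\right) 1 = -4$)
$f{\left(J \right)} = - \frac{2}{3}$ ($f{\left(J \right)} = \left(- \frac{1}{3}\right) 2 = - \frac{2}{3}$)
$- 20 V{\left(f{\left(C \right)} \right)} = \left(-20\right) 4 = -80$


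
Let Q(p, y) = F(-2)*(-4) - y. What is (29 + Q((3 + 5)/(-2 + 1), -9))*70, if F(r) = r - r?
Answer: 2660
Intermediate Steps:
F(r) = 0
Q(p, y) = -y (Q(p, y) = 0*(-4) - y = 0 - y = -y)
(29 + Q((3 + 5)/(-2 + 1), -9))*70 = (29 - 1*(-9))*70 = (29 + 9)*70 = 38*70 = 2660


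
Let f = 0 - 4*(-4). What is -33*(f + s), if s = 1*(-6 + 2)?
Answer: -396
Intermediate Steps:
f = 16 (f = 0 + 16 = 16)
s = -4 (s = 1*(-4) = -4)
-33*(f + s) = -33*(16 - 4) = -33*12 = -396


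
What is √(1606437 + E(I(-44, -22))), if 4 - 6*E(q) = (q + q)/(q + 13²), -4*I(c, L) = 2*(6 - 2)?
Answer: √44801940197/167 ≈ 1267.5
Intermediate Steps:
I(c, L) = -2 (I(c, L) = -(6 - 2)/2 = -4/2 = -¼*8 = -2)
E(q) = ⅔ - q/(3*(169 + q)) (E(q) = ⅔ - (q + q)/(6*(q + 13²)) = ⅔ - 2*q/(6*(q + 169)) = ⅔ - 2*q/(6*(169 + q)) = ⅔ - q/(3*(169 + q)))
√(1606437 + E(I(-44, -22))) = √(1606437 + (338 - 2)/(3*(169 - 2))) = √(1606437 + (⅓)*336/167) = √(1606437 + (⅓)*(1/167)*336) = √(1606437 + 112/167) = √(268275091/167) = √44801940197/167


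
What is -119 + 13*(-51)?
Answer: -782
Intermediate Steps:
-119 + 13*(-51) = -119 - 663 = -782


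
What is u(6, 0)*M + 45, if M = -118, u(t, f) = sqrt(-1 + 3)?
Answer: 45 - 118*sqrt(2) ≈ -121.88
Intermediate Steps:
u(t, f) = sqrt(2)
u(6, 0)*M + 45 = sqrt(2)*(-118) + 45 = -118*sqrt(2) + 45 = 45 - 118*sqrt(2)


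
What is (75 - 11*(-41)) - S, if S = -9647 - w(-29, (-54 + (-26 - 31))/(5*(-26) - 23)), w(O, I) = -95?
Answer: 10078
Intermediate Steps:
S = -9552 (S = -9647 - 1*(-95) = -9647 + 95 = -9552)
(75 - 11*(-41)) - S = (75 - 11*(-41)) - 1*(-9552) = (75 + 451) + 9552 = 526 + 9552 = 10078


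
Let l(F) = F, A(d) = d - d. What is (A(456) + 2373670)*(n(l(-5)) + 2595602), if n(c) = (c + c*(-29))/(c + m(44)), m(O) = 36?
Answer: 6161113319140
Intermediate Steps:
A(d) = 0
n(c) = -28*c/(36 + c) (n(c) = (c + c*(-29))/(c + 36) = (c - 29*c)/(36 + c) = (-28*c)/(36 + c) = -28*c/(36 + c))
(A(456) + 2373670)*(n(l(-5)) + 2595602) = (0 + 2373670)*(-28*(-5)/(36 - 5) + 2595602) = 2373670*(-28*(-5)/31 + 2595602) = 2373670*(-28*(-5)*1/31 + 2595602) = 2373670*(140/31 + 2595602) = 2373670*(80463802/31) = 6161113319140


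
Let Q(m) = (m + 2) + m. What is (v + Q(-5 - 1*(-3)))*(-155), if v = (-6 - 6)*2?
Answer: 4030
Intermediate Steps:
Q(m) = 2 + 2*m (Q(m) = (2 + m) + m = 2 + 2*m)
v = -24 (v = -12*2 = -24)
(v + Q(-5 - 1*(-3)))*(-155) = (-24 + (2 + 2*(-5 - 1*(-3))))*(-155) = (-24 + (2 + 2*(-5 + 3)))*(-155) = (-24 + (2 + 2*(-2)))*(-155) = (-24 + (2 - 4))*(-155) = (-24 - 2)*(-155) = -26*(-155) = 4030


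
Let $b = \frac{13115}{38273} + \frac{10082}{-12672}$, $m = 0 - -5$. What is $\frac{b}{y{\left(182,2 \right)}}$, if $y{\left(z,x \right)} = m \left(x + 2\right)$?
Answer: $- \frac{109837553}{4849954560} \approx -0.022647$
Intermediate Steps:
$m = 5$ ($m = 0 + 5 = 5$)
$y{\left(z,x \right)} = 10 + 5 x$ ($y{\left(z,x \right)} = 5 \left(x + 2\right) = 5 \left(2 + x\right) = 10 + 5 x$)
$b = - \frac{109837553}{242497728}$ ($b = 13115 \cdot \frac{1}{38273} + 10082 \left(- \frac{1}{12672}\right) = \frac{13115}{38273} - \frac{5041}{6336} = - \frac{109837553}{242497728} \approx -0.45294$)
$\frac{b}{y{\left(182,2 \right)}} = - \frac{109837553}{242497728 \left(10 + 5 \cdot 2\right)} = - \frac{109837553}{242497728 \left(10 + 10\right)} = - \frac{109837553}{242497728 \cdot 20} = \left(- \frac{109837553}{242497728}\right) \frac{1}{20} = - \frac{109837553}{4849954560}$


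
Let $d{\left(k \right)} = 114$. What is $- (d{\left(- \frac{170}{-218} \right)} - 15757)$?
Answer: $15643$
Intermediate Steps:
$- (d{\left(- \frac{170}{-218} \right)} - 15757) = - (114 - 15757) = \left(-1\right) \left(-15643\right) = 15643$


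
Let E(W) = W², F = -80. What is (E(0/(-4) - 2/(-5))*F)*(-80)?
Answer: 1024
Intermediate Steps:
(E(0/(-4) - 2/(-5))*F)*(-80) = ((0/(-4) - 2/(-5))²*(-80))*(-80) = ((0*(-¼) - 2*(-⅕))²*(-80))*(-80) = ((0 + ⅖)²*(-80))*(-80) = ((⅖)²*(-80))*(-80) = ((4/25)*(-80))*(-80) = -64/5*(-80) = 1024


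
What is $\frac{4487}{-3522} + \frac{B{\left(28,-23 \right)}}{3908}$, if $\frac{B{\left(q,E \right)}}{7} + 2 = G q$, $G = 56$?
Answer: $\frac{2634121}{1720497} \approx 1.531$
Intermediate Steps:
$B{\left(q,E \right)} = -14 + 392 q$ ($B{\left(q,E \right)} = -14 + 7 \cdot 56 q = -14 + 392 q$)
$\frac{4487}{-3522} + \frac{B{\left(28,-23 \right)}}{3908} = \frac{4487}{-3522} + \frac{-14 + 392 \cdot 28}{3908} = 4487 \left(- \frac{1}{3522}\right) + \left(-14 + 10976\right) \frac{1}{3908} = - \frac{4487}{3522} + 10962 \cdot \frac{1}{3908} = - \frac{4487}{3522} + \frac{5481}{1954} = \frac{2634121}{1720497}$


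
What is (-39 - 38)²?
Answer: 5929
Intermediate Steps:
(-39 - 38)² = (-77)² = 5929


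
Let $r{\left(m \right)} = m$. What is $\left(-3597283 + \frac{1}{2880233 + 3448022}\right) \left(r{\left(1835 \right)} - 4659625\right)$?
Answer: $\frac{21206474570578873512}{1265651} \approx 1.6755 \cdot 10^{13}$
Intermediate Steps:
$\left(-3597283 + \frac{1}{2880233 + 3448022}\right) \left(r{\left(1835 \right)} - 4659625\right) = \left(-3597283 + \frac{1}{2880233 + 3448022}\right) \left(1835 - 4659625\right) = \left(-3597283 + \frac{1}{6328255}\right) \left(-4657790\right) = \left(- \frac{22764524131164}{6328255}\right) \left(-4657790\right) = \frac{21206474570578873512}{1265651}$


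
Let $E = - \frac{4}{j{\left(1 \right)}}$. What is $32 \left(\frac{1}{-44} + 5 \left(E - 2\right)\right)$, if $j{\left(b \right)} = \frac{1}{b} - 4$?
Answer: $- \frac{3544}{33} \approx -107.39$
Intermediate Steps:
$j{\left(b \right)} = -4 + \frac{1}{b}$ ($j{\left(b \right)} = \frac{1}{b} - 4 = -4 + \frac{1}{b}$)
$E = \frac{4}{3}$ ($E = - \frac{4}{-4 + 1^{-1}} = - \frac{4}{-4 + 1} = - \frac{4}{-3} = \left(-4\right) \left(- \frac{1}{3}\right) = \frac{4}{3} \approx 1.3333$)
$32 \left(\frac{1}{-44} + 5 \left(E - 2\right)\right) = 32 \left(\frac{1}{-44} + 5 \left(\frac{4}{3} - 2\right)\right) = 32 \left(- \frac{1}{44} + 5 \left(- \frac{2}{3}\right)\right) = 32 \left(- \frac{1}{44} - \frac{10}{3}\right) = 32 \left(- \frac{443}{132}\right) = - \frac{3544}{33}$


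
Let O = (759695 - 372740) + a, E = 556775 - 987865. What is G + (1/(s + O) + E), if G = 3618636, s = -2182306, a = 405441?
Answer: 4430402060859/1389910 ≈ 3.1875e+6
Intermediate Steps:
E = -431090
O = 792396 (O = (759695 - 372740) + 405441 = 386955 + 405441 = 792396)
G + (1/(s + O) + E) = 3618636 + (1/(-2182306 + 792396) - 431090) = 3618636 + (1/(-1389910) - 431090) = 3618636 + (-1/1389910 - 431090) = 3618636 - 599176301901/1389910 = 4430402060859/1389910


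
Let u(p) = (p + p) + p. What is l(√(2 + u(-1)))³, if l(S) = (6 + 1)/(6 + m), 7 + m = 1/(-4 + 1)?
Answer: -9261/64 ≈ -144.70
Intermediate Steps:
u(p) = 3*p (u(p) = 2*p + p = 3*p)
m = -22/3 (m = -7 + 1/(-4 + 1) = -7 + 1/(-3) = -7 - ⅓ = -22/3 ≈ -7.3333)
l(S) = -21/4 (l(S) = (6 + 1)/(6 - 22/3) = 7/(-4/3) = 7*(-¾) = -21/4)
l(√(2 + u(-1)))³ = (-21/4)³ = -9261/64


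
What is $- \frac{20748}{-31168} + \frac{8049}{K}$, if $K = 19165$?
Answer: $\frac{162126663}{149333680} \approx 1.0857$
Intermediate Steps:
$- \frac{20748}{-31168} + \frac{8049}{K} = - \frac{20748}{-31168} + \frac{8049}{19165} = \left(-20748\right) \left(- \frac{1}{31168}\right) + 8049 \cdot \frac{1}{19165} = \frac{5187}{7792} + \frac{8049}{19165} = \frac{162126663}{149333680}$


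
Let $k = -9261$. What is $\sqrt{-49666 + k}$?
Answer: $11 i \sqrt{487} \approx 242.75 i$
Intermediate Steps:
$\sqrt{-49666 + k} = \sqrt{-49666 - 9261} = \sqrt{-58927} = 11 i \sqrt{487}$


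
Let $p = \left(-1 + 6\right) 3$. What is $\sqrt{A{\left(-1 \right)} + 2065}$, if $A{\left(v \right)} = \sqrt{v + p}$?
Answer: $\sqrt{2065 + \sqrt{14}} \approx 45.483$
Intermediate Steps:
$p = 15$ ($p = 5 \cdot 3 = 15$)
$A{\left(v \right)} = \sqrt{15 + v}$ ($A{\left(v \right)} = \sqrt{v + 15} = \sqrt{15 + v}$)
$\sqrt{A{\left(-1 \right)} + 2065} = \sqrt{\sqrt{15 - 1} + 2065} = \sqrt{\sqrt{14} + 2065} = \sqrt{2065 + \sqrt{14}}$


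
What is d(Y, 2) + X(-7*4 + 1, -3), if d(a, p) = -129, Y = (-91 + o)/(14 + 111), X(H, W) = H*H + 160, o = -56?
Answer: 760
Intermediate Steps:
X(H, W) = 160 + H² (X(H, W) = H² + 160 = 160 + H²)
Y = -147/125 (Y = (-91 - 56)/(14 + 111) = -147/125 ≈ -1.1760)
d(Y, 2) + X(-7*4 + 1, -3) = -129 + (160 + (-7*4 + 1)²) = -129 + (160 + (-28 + 1)²) = -129 + (160 + (-27)²) = -129 + (160 + 729) = -129 + 889 = 760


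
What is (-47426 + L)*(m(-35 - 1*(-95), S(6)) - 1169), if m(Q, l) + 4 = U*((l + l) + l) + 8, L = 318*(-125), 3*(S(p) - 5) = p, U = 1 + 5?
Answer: 90575864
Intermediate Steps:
U = 6
S(p) = 5 + p/3
L = -39750
m(Q, l) = 4 + 18*l (m(Q, l) = -4 + (6*((l + l) + l) + 8) = -4 + (6*(2*l + l) + 8) = -4 + (6*(3*l) + 8) = -4 + (18*l + 8) = -4 + (8 + 18*l) = 4 + 18*l)
(-47426 + L)*(m(-35 - 1*(-95), S(6)) - 1169) = (-47426 - 39750)*((4 + 18*(5 + (⅓)*6)) - 1169) = -87176*((4 + 18*(5 + 2)) - 1169) = -87176*((4 + 18*7) - 1169) = -87176*((4 + 126) - 1169) = -87176*(130 - 1169) = -87176*(-1039) = 90575864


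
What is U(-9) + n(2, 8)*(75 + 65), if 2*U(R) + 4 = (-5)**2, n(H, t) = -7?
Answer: -1939/2 ≈ -969.50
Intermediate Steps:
U(R) = 21/2 (U(R) = -2 + (1/2)*(-5)**2 = -2 + (1/2)*25 = -2 + 25/2 = 21/2)
U(-9) + n(2, 8)*(75 + 65) = 21/2 - 7*(75 + 65) = 21/2 - 7*140 = 21/2 - 980 = -1939/2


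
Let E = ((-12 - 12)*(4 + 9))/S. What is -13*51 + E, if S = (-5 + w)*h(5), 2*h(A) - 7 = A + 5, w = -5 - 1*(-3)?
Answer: -78273/119 ≈ -657.76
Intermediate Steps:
w = -2 (w = -5 + 3 = -2)
h(A) = 6 + A/2 (h(A) = 7/2 + (A + 5)/2 = 7/2 + (5 + A)/2 = 7/2 + (5/2 + A/2) = 6 + A/2)
S = -119/2 (S = (-5 - 2)*(6 + (½)*5) = -7*(6 + 5/2) = -7*17/2 = -119/2 ≈ -59.500)
E = 624/119 (E = ((-12 - 12)*(4 + 9))/(-119/2) = -24*13*(-2/119) = -312*(-2/119) = 624/119 ≈ 5.2437)
-13*51 + E = -13*51 + 624/119 = -663 + 624/119 = -78273/119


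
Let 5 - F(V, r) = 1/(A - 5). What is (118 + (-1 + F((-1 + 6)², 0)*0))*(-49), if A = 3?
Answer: -5733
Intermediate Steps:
F(V, r) = 11/2 (F(V, r) = 5 - 1/(3 - 5) = 5 - 1/(-2) = 5 - 1*(-½) = 5 + ½ = 11/2)
(118 + (-1 + F((-1 + 6)², 0)*0))*(-49) = (118 + (-1 + (11/2)*0))*(-49) = (118 + (-1 + 0))*(-49) = (118 - 1)*(-49) = 117*(-49) = -5733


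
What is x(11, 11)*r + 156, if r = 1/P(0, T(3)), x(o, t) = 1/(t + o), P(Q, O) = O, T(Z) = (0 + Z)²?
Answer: 30889/198 ≈ 156.01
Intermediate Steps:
T(Z) = Z²
x(o, t) = 1/(o + t)
r = ⅑ (r = 1/(3²) = 1/9 = ⅑ ≈ 0.11111)
x(11, 11)*r + 156 = (⅑)/(11 + 11) + 156 = (⅑)/22 + 156 = (1/22)*(⅑) + 156 = 1/198 + 156 = 30889/198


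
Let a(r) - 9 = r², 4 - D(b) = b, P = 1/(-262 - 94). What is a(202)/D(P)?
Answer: 14529428/1425 ≈ 10196.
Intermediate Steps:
P = -1/356 (P = 1/(-356) = -1/356 ≈ -0.0028090)
D(b) = 4 - b
a(r) = 9 + r²
a(202)/D(P) = (9 + 202²)/(4 - 1*(-1/356)) = (9 + 40804)/(4 + 1/356) = 40813/(1425/356) = 40813*(356/1425) = 14529428/1425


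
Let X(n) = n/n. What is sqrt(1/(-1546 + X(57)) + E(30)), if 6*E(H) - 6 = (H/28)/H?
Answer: sqrt(209039530)/14420 ≈ 1.0026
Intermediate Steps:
X(n) = 1
E(H) = 169/168 (E(H) = 1 + ((H/28)/H)/6 = 1 + (1/6)*(1/28) = 1 + 1/168 = 169/168)
sqrt(1/(-1546 + X(57)) + E(30)) = sqrt(1/(-1546 + 1) + 169/168) = sqrt(1/(-1545) + 169/168) = sqrt(-1/1545 + 169/168) = sqrt(28993/28840) = sqrt(209039530)/14420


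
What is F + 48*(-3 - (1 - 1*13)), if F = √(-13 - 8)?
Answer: 432 + I*√21 ≈ 432.0 + 4.5826*I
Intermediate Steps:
F = I*√21 (F = √(-21) = I*√21 ≈ 4.5826*I)
F + 48*(-3 - (1 - 1*13)) = I*√21 + 48*(-3 - (1 - 1*13)) = I*√21 + 48*(-3 - (1 - 13)) = I*√21 + 48*(-3 - 1*(-12)) = I*√21 + 48*(-3 + 12) = I*√21 + 48*9 = I*√21 + 432 = 432 + I*√21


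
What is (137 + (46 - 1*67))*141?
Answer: 16356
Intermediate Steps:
(137 + (46 - 1*67))*141 = (137 + (46 - 67))*141 = (137 - 21)*141 = 116*141 = 16356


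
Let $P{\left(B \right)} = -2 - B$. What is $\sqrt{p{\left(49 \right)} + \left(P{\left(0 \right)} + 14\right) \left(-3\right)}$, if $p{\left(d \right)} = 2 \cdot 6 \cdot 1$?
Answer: $2 i \sqrt{6} \approx 4.899 i$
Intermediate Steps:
$p{\left(d \right)} = 12$ ($p{\left(d \right)} = 12 \cdot 1 = 12$)
$\sqrt{p{\left(49 \right)} + \left(P{\left(0 \right)} + 14\right) \left(-3\right)} = \sqrt{12 + \left(\left(-2 - 0\right) + 14\right) \left(-3\right)} = \sqrt{12 + \left(\left(-2 + 0\right) + 14\right) \left(-3\right)} = \sqrt{12 + \left(-2 + 14\right) \left(-3\right)} = \sqrt{12 + 12 \left(-3\right)} = \sqrt{12 - 36} = \sqrt{-24} = 2 i \sqrt{6}$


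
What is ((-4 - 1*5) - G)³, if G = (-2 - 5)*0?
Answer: -729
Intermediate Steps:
G = 0 (G = -7*0 = 0)
((-4 - 1*5) - G)³ = ((-4 - 1*5) - 1*0)³ = ((-4 - 5) + 0)³ = (-9 + 0)³ = (-9)³ = -729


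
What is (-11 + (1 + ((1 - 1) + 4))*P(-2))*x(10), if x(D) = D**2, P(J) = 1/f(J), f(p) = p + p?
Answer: -1225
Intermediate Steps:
f(p) = 2*p
P(J) = 1/(2*J)
(-11 + (1 + ((1 - 1) + 4))*P(-2))*x(10) = (-11 + (1 + ((1 - 1) + 4))*((1/2)/(-2)))*10**2 = (-11 + (1 + (0 + 4))*((1/2)*(-1/2)))*100 = (-11 + (1 + 4)*(-1/4))*100 = (-11 + 5*(-1/4))*100 = (-11 - 5/4)*100 = -49/4*100 = -1225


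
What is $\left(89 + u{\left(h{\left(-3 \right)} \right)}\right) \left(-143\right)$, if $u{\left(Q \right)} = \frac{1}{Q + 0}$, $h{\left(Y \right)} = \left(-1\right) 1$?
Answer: $-12584$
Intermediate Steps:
$h{\left(Y \right)} = -1$
$u{\left(Q \right)} = \frac{1}{Q}$
$\left(89 + u{\left(h{\left(-3 \right)} \right)}\right) \left(-143\right) = \left(89 + \frac{1}{-1}\right) \left(-143\right) = \left(89 - 1\right) \left(-143\right) = 88 \left(-143\right) = -12584$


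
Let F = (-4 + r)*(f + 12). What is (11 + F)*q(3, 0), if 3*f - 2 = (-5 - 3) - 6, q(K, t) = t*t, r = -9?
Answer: 0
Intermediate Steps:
q(K, t) = t²
f = -4 (f = ⅔ + ((-5 - 3) - 6)/3 = ⅔ + (-8 - 6)/3 = ⅔ + (⅓)*(-14) = ⅔ - 14/3 = -4)
F = -104 (F = (-4 - 9)*(-4 + 12) = -13*8 = -104)
(11 + F)*q(3, 0) = (11 - 104)*0² = -93*0 = 0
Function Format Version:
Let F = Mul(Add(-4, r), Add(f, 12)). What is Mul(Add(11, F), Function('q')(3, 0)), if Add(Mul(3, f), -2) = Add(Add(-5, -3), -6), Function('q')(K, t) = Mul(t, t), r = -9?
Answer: 0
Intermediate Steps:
Function('q')(K, t) = Pow(t, 2)
f = -4 (f = Add(Rational(2, 3), Mul(Rational(1, 3), Add(Add(-5, -3), -6))) = Add(Rational(2, 3), Mul(Rational(1, 3), Add(-8, -6))) = Add(Rational(2, 3), Mul(Rational(1, 3), -14)) = Add(Rational(2, 3), Rational(-14, 3)) = -4)
F = -104 (F = Mul(Add(-4, -9), Add(-4, 12)) = Mul(-13, 8) = -104)
Mul(Add(11, F), Function('q')(3, 0)) = Mul(Add(11, -104), Pow(0, 2)) = Mul(-93, 0) = 0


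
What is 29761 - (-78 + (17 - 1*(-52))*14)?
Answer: 28873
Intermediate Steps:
29761 - (-78 + (17 - 1*(-52))*14) = 29761 - (-78 + (17 + 52)*14) = 29761 - (-78 + 69*14) = 29761 - (-78 + 966) = 29761 - 1*888 = 29761 - 888 = 28873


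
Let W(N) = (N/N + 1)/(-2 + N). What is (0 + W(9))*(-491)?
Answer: -982/7 ≈ -140.29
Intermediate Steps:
W(N) = 2/(-2 + N) (W(N) = (1 + 1)/(-2 + N) = 2/(-2 + N))
(0 + W(9))*(-491) = (0 + 2/(-2 + 9))*(-491) = (0 + 2/7)*(-491) = (2/7)*(-491) = -982/7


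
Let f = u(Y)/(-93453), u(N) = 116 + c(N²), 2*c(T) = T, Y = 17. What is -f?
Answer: 521/186906 ≈ 0.0027875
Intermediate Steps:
c(T) = T/2
u(N) = 116 + N²/2
f = -521/186906 (f = (116 + (½)*17²)/(-93453) = (116 + (½)*289)*(-1/93453) = (116 + 289/2)*(-1/93453) = (521/2)*(-1/93453) = -521/186906 ≈ -0.0027875)
-f = -1*(-521/186906) = 521/186906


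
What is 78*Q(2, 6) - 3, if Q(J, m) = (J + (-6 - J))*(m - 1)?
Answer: -2343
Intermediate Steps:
Q(J, m) = 6 - 6*m (Q(J, m) = -6*(-1 + m) = 6 - 6*m)
78*Q(2, 6) - 3 = 78*(6 - 6*6) - 3 = 78*(6 - 36) - 3 = 78*(-30) - 3 = -2340 - 3 = -2343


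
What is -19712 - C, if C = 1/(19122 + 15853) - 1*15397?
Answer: -150917126/34975 ≈ -4315.0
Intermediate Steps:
C = -538510074/34975 (C = 1/34975 - 15397 = -538510074/34975 ≈ -15397.)
-19712 - C = -19712 - 1*(-538510074/34975) = -19712 + 538510074/34975 = -150917126/34975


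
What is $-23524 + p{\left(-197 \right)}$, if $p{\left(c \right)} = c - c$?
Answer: $-23524$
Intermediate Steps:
$p{\left(c \right)} = 0$
$-23524 + p{\left(-197 \right)} = -23524 + 0 = -23524$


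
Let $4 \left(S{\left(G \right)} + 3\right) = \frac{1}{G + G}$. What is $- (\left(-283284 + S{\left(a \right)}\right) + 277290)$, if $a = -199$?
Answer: $\frac{9547225}{1592} \approx 5997.0$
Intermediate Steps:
$S{\left(G \right)} = -3 + \frac{1}{8 G}$ ($S{\left(G \right)} = -3 + \frac{1}{4 \left(G + G\right)} = -3 + \frac{1}{4 \cdot 2 G} = -3 + \frac{\frac{1}{2} \frac{1}{G}}{4} = -3 + \frac{1}{8 G}$)
$- (\left(-283284 + S{\left(a \right)}\right) + 277290) = - (\left(-283284 - \left(3 - \frac{1}{8 \left(-199\right)}\right)\right) + 277290) = - (\left(-283284 + \left(-3 + \frac{1}{8} \left(- \frac{1}{199}\right)\right)\right) + 277290) = - (\left(-283284 - \frac{4777}{1592}\right) + 277290) = - (- \frac{450992905}{1592} + 277290) = \left(-1\right) \left(- \frac{9547225}{1592}\right) = \frac{9547225}{1592}$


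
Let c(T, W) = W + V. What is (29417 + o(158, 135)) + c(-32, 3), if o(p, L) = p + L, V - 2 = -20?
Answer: 29695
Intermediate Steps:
V = -18 (V = 2 - 20 = -18)
o(p, L) = L + p
c(T, W) = -18 + W (c(T, W) = W - 18 = -18 + W)
(29417 + o(158, 135)) + c(-32, 3) = (29417 + (135 + 158)) + (-18 + 3) = (29417 + 293) - 15 = 29710 - 15 = 29695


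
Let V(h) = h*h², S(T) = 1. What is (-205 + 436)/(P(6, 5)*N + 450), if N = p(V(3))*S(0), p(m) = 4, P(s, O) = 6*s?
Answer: 7/18 ≈ 0.38889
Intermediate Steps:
V(h) = h³
N = 4 (N = 4*1 = 4)
(-205 + 436)/(P(6, 5)*N + 450) = (-205 + 436)/((6*6)*4 + 450) = 231/(36*4 + 450) = 231/(144 + 450) = 231/594 = 231*(1/594) = 7/18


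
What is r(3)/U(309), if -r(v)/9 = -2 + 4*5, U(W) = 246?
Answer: -27/41 ≈ -0.65854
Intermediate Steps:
r(v) = -162 (r(v) = -9*(-2 + 4*5) = -9*(-2 + 20) = -9*18 = -162)
r(3)/U(309) = -162/246 = -162*1/246 = -27/41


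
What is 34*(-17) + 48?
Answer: -530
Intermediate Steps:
34*(-17) + 48 = -578 + 48 = -530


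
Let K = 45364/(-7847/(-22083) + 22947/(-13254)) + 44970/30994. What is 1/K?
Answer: -2080391991037/68584131787595967 ≈ -3.0333e-5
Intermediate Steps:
K = -68584131787595967/2080391991037 (K = 45364/(-7847*(-1/22083) + 22947*(-1/13254)) + 44970*(1/30994) = 45364/(7847/22083 - 7649/4418) + 22485/15497 = 45364/(-134244821/97562694) + 22485/15497 = 45364*(-97562694/134244821) + 22485/15497 = -4425834050616/134244821 + 22485/15497 = -68584131787595967/2080391991037 ≈ -32967.)
1/K = 1/(-68584131787595967/2080391991037) = -2080391991037/68584131787595967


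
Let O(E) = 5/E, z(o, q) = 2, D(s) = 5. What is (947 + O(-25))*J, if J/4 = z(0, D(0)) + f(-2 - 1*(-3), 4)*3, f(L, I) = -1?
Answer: -18936/5 ≈ -3787.2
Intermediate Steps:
J = -4 (J = 4*(2 - 1*3) = 4*(2 - 3) = 4*(-1) = -4)
(947 + O(-25))*J = (947 + 5/(-25))*(-4) = (947 + 5*(-1/25))*(-4) = (947 - ⅕)*(-4) = (4734/5)*(-4) = -18936/5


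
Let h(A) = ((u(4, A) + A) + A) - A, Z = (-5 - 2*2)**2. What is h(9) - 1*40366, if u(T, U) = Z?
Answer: -40276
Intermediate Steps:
Z = 81 (Z = (-5 - 4)**2 = (-9)**2 = 81)
u(T, U) = 81
h(A) = 81 + A (h(A) = ((81 + A) + A) - A = (81 + 2*A) - A = 81 + A)
h(9) - 1*40366 = (81 + 9) - 1*40366 = 90 - 40366 = -40276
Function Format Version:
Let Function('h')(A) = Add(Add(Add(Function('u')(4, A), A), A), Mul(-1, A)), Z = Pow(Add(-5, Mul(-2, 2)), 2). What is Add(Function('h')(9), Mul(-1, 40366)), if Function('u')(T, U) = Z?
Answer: -40276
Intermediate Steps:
Z = 81 (Z = Pow(Add(-5, -4), 2) = Pow(-9, 2) = 81)
Function('u')(T, U) = 81
Function('h')(A) = Add(81, A) (Function('h')(A) = Add(Add(Add(81, A), A), Mul(-1, A)) = Add(Add(81, Mul(2, A)), Mul(-1, A)) = Add(81, A))
Add(Function('h')(9), Mul(-1, 40366)) = Add(Add(81, 9), Mul(-1, 40366)) = Add(90, -40366) = -40276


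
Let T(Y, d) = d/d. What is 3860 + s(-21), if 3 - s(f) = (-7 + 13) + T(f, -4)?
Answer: 3856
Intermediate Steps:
T(Y, d) = 1
s(f) = -4 (s(f) = 3 - ((-7 + 13) + 1) = 3 - (6 + 1) = 3 - 1*7 = 3 - 7 = -4)
3860 + s(-21) = 3860 - 4 = 3856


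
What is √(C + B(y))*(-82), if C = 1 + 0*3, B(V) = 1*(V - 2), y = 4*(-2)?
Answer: -246*I ≈ -246.0*I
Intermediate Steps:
y = -8
B(V) = -2 + V (B(V) = 1*(-2 + V) = -2 + V)
C = 1 (C = 1 + 0 = 1)
√(C + B(y))*(-82) = √(1 + (-2 - 8))*(-82) = √(1 - 10)*(-82) = √(-9)*(-82) = (3*I)*(-82) = -246*I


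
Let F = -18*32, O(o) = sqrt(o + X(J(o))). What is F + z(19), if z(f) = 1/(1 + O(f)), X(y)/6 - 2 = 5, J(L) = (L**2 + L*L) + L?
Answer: -34561/60 + sqrt(61)/60 ≈ -575.89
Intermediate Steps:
J(L) = L + 2*L**2 (J(L) = (L**2 + L**2) + L = 2*L**2 + L = L + 2*L**2)
X(y) = 42 (X(y) = 12 + 6*5 = 12 + 30 = 42)
O(o) = sqrt(42 + o) (O(o) = sqrt(o + 42) = sqrt(42 + o))
z(f) = 1/(1 + sqrt(42 + f))
F = -576
F + z(19) = -576 + 1/(1 + sqrt(42 + 19)) = -576 + 1/(1 + sqrt(61))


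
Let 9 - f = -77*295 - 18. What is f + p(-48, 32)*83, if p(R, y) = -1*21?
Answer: 20999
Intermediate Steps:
p(R, y) = -21
f = 22742 (f = 9 - (-77*295 - 18) = 9 - (-22715 - 18) = 9 - 1*(-22733) = 9 + 22733 = 22742)
f + p(-48, 32)*83 = 22742 - 21*83 = 22742 - 1743 = 20999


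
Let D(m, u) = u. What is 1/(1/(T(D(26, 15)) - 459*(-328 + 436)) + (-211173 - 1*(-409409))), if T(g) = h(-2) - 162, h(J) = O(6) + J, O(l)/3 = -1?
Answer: 49739/9860060403 ≈ 5.0445e-6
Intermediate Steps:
O(l) = -3 (O(l) = 3*(-1) = -3)
h(J) = -3 + J
T(g) = -167 (T(g) = (-3 - 2) - 162 = -5 - 162 = -167)
1/(1/(T(D(26, 15)) - 459*(-328 + 436)) + (-211173 - 1*(-409409))) = 1/(1/(-167 - 459*(-328 + 436)) + (-211173 - 1*(-409409))) = 1/(1/(-167 - 459*108) + (-211173 + 409409)) = 1/(1/(-167 - 49572) + 198236) = 1/(1/(-49739) + 198236) = 1/(-1/49739 + 198236) = 1/(9860060403/49739) = 49739/9860060403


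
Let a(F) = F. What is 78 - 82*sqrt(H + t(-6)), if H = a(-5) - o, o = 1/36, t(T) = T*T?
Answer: 78 - 41*sqrt(1115)/3 ≈ -378.35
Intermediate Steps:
t(T) = T**2
o = 1/36 ≈ 0.027778
H = -181/36 (H = -5 - 1*1/36 = -5 - 1/36 = -181/36 ≈ -5.0278)
78 - 82*sqrt(H + t(-6)) = 78 - 82*sqrt(-181/36 + (-6)**2) = 78 - 82*sqrt(-181/36 + 36) = 78 - 41*sqrt(1115)/3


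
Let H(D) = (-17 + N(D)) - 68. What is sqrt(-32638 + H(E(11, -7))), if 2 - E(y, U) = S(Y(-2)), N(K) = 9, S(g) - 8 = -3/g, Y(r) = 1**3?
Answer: I*sqrt(32714) ≈ 180.87*I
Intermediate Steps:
Y(r) = 1
S(g) = 8 - 3/g
E(y, U) = -3 (E(y, U) = 2 - (8 - 3/1) = 2 - (8 - 3*1) = 2 - (8 - 3) = 2 - 1*5 = 2 - 5 = -3)
H(D) = -76 (H(D) = (-17 + 9) - 68 = -8 - 68 = -76)
sqrt(-32638 + H(E(11, -7))) = sqrt(-32638 - 76) = sqrt(-32714) = I*sqrt(32714)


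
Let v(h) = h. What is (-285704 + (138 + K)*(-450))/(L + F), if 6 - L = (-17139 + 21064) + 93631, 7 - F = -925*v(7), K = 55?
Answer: 186277/45534 ≈ 4.0909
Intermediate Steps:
F = 6482 (F = 7 - (-925)*7 = 7 - 1*(-6475) = 7 + 6475 = 6482)
L = -97550 (L = 6 - ((-17139 + 21064) + 93631) = 6 - (3925 + 93631) = 6 - 1*97556 = 6 - 97556 = -97550)
(-285704 + (138 + K)*(-450))/(L + F) = (-285704 + (138 + 55)*(-450))/(-97550 + 6482) = (-285704 + 193*(-450))/(-91068) = (-285704 - 86850)*(-1/91068) = -372554*(-1/91068) = 186277/45534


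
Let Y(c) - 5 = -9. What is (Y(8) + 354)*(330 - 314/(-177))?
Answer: 20553400/177 ≈ 1.1612e+5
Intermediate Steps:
Y(c) = -4 (Y(c) = 5 - 9 = -4)
(Y(8) + 354)*(330 - 314/(-177)) = (-4 + 354)*(330 - 314/(-177)) = 350*(330 - 314*(-1/177)) = 350*(330 + 314/177) = 350*(58724/177) = 20553400/177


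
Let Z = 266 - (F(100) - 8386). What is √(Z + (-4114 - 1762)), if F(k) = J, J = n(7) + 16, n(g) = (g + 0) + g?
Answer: √2746 ≈ 52.402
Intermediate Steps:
n(g) = 2*g (n(g) = g + g = 2*g)
J = 30 (J = 2*7 + 16 = 14 + 16 = 30)
F(k) = 30
Z = 8622 (Z = 266 - (30 - 8386) = 266 - 1*(-8356) = 266 + 8356 = 8622)
√(Z + (-4114 - 1762)) = √(8622 + (-4114 - 1762)) = √(8622 - 5876) = √2746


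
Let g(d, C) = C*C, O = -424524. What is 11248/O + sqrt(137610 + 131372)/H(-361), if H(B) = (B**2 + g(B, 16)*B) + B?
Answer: -2812/106131 + sqrt(268982)/37544 ≈ -0.012681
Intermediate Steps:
g(d, C) = C**2
H(B) = B**2 + 257*B (H(B) = (B**2 + 16**2*B) + B = (B**2 + 256*B) + B = B**2 + 257*B)
11248/O + sqrt(137610 + 131372)/H(-361) = 11248/(-424524) + sqrt(137610 + 131372)/((-361*(257 - 361))) = 11248*(-1/424524) + sqrt(268982)/((-361*(-104))) = -2812/106131 + sqrt(268982)/37544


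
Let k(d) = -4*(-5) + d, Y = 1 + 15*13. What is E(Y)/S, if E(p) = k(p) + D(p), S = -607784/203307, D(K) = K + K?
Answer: -15451332/75973 ≈ -203.38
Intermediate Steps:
D(K) = 2*K
Y = 196 (Y = 1 + 195 = 196)
k(d) = 20 + d
S = -607784/203307 (S = -607784*1/203307 = -607784/203307 ≈ -2.9895)
E(p) = 20 + 3*p (E(p) = (20 + p) + 2*p = 20 + 3*p)
E(Y)/S = (20 + 3*196)/(-607784/203307) = (20 + 588)*(-203307/607784) = 608*(-203307/607784) = -15451332/75973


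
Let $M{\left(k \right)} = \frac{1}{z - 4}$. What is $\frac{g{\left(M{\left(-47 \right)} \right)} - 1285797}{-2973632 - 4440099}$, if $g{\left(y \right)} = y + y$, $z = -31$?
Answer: $\frac{45002897}{259480585} \approx 0.17343$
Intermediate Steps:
$M{\left(k \right)} = - \frac{1}{35}$ ($M{\left(k \right)} = \frac{1}{-31 - 4} = \frac{1}{-35} = - \frac{1}{35}$)
$g{\left(y \right)} = 2 y$
$\frac{g{\left(M{\left(-47 \right)} \right)} - 1285797}{-2973632 - 4440099} = \frac{2 \left(- \frac{1}{35}\right) - 1285797}{-2973632 - 4440099} = \frac{- \frac{2}{35} - 1285797}{-7413731} = \left(- \frac{45002897}{35}\right) \left(- \frac{1}{7413731}\right) = \frac{45002897}{259480585}$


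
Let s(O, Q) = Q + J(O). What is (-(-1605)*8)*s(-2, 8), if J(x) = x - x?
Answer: 102720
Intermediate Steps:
J(x) = 0
s(O, Q) = Q (s(O, Q) = Q + 0 = Q)
(-(-1605)*8)*s(-2, 8) = -(-1605)*8*8 = -107*(-120)*8 = 12840*8 = 102720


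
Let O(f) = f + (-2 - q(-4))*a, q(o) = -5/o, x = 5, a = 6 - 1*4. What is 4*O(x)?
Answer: -6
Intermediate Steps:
a = 2 (a = 6 - 4 = 2)
O(f) = -13/2 + f (O(f) = f + (-2 - (-5)/(-4))*2 = f + (-2 - (-5)*(-1)/4)*2 = f + (-2 - 1*5/4)*2 = f + (-2 - 5/4)*2 = f - 13/4*2 = f - 13/2 = -13/2 + f)
4*O(x) = 4*(-13/2 + 5) = 4*(-3/2) = -6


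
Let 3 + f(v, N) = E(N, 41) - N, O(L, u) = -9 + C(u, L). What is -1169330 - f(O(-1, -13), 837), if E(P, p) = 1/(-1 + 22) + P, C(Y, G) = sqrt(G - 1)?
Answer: -24555868/21 ≈ -1.1693e+6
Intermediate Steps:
C(Y, G) = sqrt(-1 + G)
E(P, p) = 1/21 + P
O(L, u) = -9 + sqrt(-1 + L)
f(v, N) = -62/21 (f(v, N) = -3 + ((1/21 + N) - N) = -3 + 1/21 = -62/21)
-1169330 - f(O(-1, -13), 837) = -1169330 - 1*(-62/21) = -1169330 + 62/21 = -24555868/21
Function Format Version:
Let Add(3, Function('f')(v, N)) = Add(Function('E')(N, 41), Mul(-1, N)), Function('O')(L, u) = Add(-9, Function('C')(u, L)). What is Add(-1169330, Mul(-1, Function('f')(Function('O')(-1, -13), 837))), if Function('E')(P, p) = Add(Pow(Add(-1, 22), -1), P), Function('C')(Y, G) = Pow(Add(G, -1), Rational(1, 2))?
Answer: Rational(-24555868, 21) ≈ -1.1693e+6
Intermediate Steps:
Function('C')(Y, G) = Pow(Add(-1, G), Rational(1, 2))
Function('E')(P, p) = Add(Rational(1, 21), P) (Function('E')(P, p) = Add(Pow(21, -1), P) = Add(Rational(1, 21), P))
Function('O')(L, u) = Add(-9, Pow(Add(-1, L), Rational(1, 2)))
Function('f')(v, N) = Rational(-62, 21) (Function('f')(v, N) = Add(-3, Add(Add(Rational(1, 21), N), Mul(-1, N))) = Add(-3, Rational(1, 21)) = Rational(-62, 21))
Add(-1169330, Mul(-1, Function('f')(Function('O')(-1, -13), 837))) = Add(-1169330, Mul(-1, Rational(-62, 21))) = Add(-1169330, Rational(62, 21)) = Rational(-24555868, 21)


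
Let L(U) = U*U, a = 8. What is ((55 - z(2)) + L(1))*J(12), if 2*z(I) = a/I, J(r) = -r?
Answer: -648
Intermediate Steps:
L(U) = U**2
z(I) = 4/I (z(I) = (8/I)/2 = 4/I)
((55 - z(2)) + L(1))*J(12) = ((55 - 4/2) + 1**2)*(-1*12) = ((55 - 4/2) + 1)*(-12) = ((55 - 1*2) + 1)*(-12) = ((55 - 2) + 1)*(-12) = (53 + 1)*(-12) = 54*(-12) = -648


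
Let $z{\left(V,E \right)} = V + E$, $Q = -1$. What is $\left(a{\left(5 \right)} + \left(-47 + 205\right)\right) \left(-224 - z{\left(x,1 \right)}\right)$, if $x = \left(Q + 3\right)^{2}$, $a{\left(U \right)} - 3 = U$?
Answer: $-38014$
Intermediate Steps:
$a{\left(U \right)} = 3 + U$
$x = 4$ ($x = \left(-1 + 3\right)^{2} = 2^{2} = 4$)
$z{\left(V,E \right)} = E + V$
$\left(a{\left(5 \right)} + \left(-47 + 205\right)\right) \left(-224 - z{\left(x,1 \right)}\right) = \left(\left(3 + 5\right) + \left(-47 + 205\right)\right) \left(-224 - \left(1 + 4\right)\right) = \left(8 + 158\right) \left(-224 - 5\right) = 166 \left(-224 - 5\right) = 166 \left(-229\right) = -38014$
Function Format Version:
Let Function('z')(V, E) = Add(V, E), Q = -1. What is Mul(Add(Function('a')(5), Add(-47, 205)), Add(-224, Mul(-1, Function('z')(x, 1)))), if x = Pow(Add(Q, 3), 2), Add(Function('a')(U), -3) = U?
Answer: -38014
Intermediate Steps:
Function('a')(U) = Add(3, U)
x = 4 (x = Pow(Add(-1, 3), 2) = Pow(2, 2) = 4)
Function('z')(V, E) = Add(E, V)
Mul(Add(Function('a')(5), Add(-47, 205)), Add(-224, Mul(-1, Function('z')(x, 1)))) = Mul(Add(Add(3, 5), Add(-47, 205)), Add(-224, Mul(-1, Add(1, 4)))) = Mul(Add(8, 158), Add(-224, Mul(-1, 5))) = Mul(166, Add(-224, -5)) = Mul(166, -229) = -38014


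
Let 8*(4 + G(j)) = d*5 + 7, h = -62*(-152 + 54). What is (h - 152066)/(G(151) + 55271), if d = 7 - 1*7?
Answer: -89840/34011 ≈ -2.6415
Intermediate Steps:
d = 0 (d = 7 - 7 = 0)
h = 6076 (h = -62*(-98) = 6076)
G(j) = -25/8 (G(j) = -4 + (0*5 + 7)/8 = -4 + (0 + 7)/8 = -4 + (⅛)*7 = -4 + 7/8 = -25/8)
(h - 152066)/(G(151) + 55271) = (6076 - 152066)/(-25/8 + 55271) = -145990/442143/8 = -145990*8/442143 = -89840/34011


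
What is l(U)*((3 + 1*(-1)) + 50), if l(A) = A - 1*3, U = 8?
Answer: 260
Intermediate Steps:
l(A) = -3 + A (l(A) = A - 3 = -3 + A)
l(U)*((3 + 1*(-1)) + 50) = (-3 + 8)*((3 + 1*(-1)) + 50) = 5*((3 - 1) + 50) = 5*(2 + 50) = 5*52 = 260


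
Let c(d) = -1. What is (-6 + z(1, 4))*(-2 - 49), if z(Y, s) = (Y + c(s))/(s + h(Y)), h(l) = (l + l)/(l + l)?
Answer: 306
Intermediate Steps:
h(l) = 1 (h(l) = (2*l)/((2*l)) = (2*l)*(1/(2*l)) = 1)
z(Y, s) = (-1 + Y)/(1 + s) (z(Y, s) = (Y - 1)/(s + 1) = (-1 + Y)/(1 + s))
(-6 + z(1, 4))*(-2 - 49) = (-6 + (-1 + 1)/(1 + 4))*(-2 - 49) = (-6 + 0/5)*(-51) = (-6 + (⅕)*0)*(-51) = (-6 + 0)*(-51) = -6*(-51) = 306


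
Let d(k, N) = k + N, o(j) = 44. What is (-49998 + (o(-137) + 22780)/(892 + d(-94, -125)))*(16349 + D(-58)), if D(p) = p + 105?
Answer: -551329108680/673 ≈ -8.1921e+8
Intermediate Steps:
d(k, N) = N + k
D(p) = 105 + p
(-49998 + (o(-137) + 22780)/(892 + d(-94, -125)))*(16349 + D(-58)) = (-49998 + (44 + 22780)/(892 + (-125 - 94)))*(16349 + (105 - 58)) = (-49998 + 22824/(892 - 219))*(16349 + 47) = (-49998 + 22824/673)*16396 = -33625830/673*16396 = -551329108680/673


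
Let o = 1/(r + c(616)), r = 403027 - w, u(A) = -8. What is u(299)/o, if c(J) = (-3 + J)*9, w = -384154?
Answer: -6341584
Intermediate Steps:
r = 787181 (r = 403027 - 1*(-384154) = 403027 + 384154 = 787181)
c(J) = -27 + 9*J
o = 1/792698 (o = 1/(787181 + (-27 + 9*616)) = 1/(787181 + (-27 + 5544)) = 1/(787181 + 5517) = 1/792698 ≈ 1.2615e-6)
u(299)/o = -8/1/792698 = -8*792698 = -6341584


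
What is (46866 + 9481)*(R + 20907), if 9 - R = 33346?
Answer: -700393210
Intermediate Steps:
R = -33337 (R = 9 - 1*33346 = 9 - 33346 = -33337)
(46866 + 9481)*(R + 20907) = (46866 + 9481)*(-33337 + 20907) = 56347*(-12430) = -700393210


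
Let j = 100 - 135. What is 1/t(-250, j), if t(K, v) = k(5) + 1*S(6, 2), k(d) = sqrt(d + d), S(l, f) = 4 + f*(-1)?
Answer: -1/3 + sqrt(10)/6 ≈ 0.19371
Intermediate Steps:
S(l, f) = 4 - f
k(d) = sqrt(2)*sqrt(d) (k(d) = sqrt(2*d) = sqrt(2)*sqrt(d))
j = -35
t(K, v) = 2 + sqrt(10) (t(K, v) = sqrt(2)*sqrt(5) + 1*(4 - 1*2) = sqrt(10) + 1*(4 - 2) = sqrt(10) + 1*2 = sqrt(10) + 2 = 2 + sqrt(10))
1/t(-250, j) = 1/(2 + sqrt(10))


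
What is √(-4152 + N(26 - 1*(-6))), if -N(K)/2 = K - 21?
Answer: I*√4174 ≈ 64.606*I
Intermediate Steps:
N(K) = 42 - 2*K (N(K) = -2*(K - 21) = -2*(-21 + K) = 42 - 2*K)
√(-4152 + N(26 - 1*(-6))) = √(-4152 + (42 - 2*(26 - 1*(-6)))) = √(-4152 + (42 - 2*(26 + 6))) = √(-4152 + (42 - 2*32)) = √(-4152 + (42 - 64)) = √(-4152 - 22) = √(-4174) = I*√4174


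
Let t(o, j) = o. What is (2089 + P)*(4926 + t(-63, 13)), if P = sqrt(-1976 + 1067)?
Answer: 10158807 + 14589*I*sqrt(101) ≈ 1.0159e+7 + 1.4662e+5*I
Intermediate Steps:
P = 3*I*sqrt(101) (P = sqrt(-909) = 3*I*sqrt(101) ≈ 30.15*I)
(2089 + P)*(4926 + t(-63, 13)) = (2089 + 3*I*sqrt(101))*(4926 - 63) = (2089 + 3*I*sqrt(101))*4863 = 10158807 + 14589*I*sqrt(101)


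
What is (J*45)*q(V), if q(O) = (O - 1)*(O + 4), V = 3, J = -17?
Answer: -10710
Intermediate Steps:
q(O) = (-1 + O)*(4 + O)
(J*45)*q(V) = (-17*45)*(-4 + 3**2 + 3*3) = -765*(-4 + 9 + 9) = -765*14 = -10710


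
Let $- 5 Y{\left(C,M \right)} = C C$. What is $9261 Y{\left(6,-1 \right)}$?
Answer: $- \frac{333396}{5} \approx -66679.0$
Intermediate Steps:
$Y{\left(C,M \right)} = - \frac{C^{2}}{5}$ ($Y{\left(C,M \right)} = - \frac{C C}{5} = - \frac{C^{2}}{5}$)
$9261 Y{\left(6,-1 \right)} = 9261 \left(- \frac{6^{2}}{5}\right) = 9261 \left(\left(- \frac{1}{5}\right) 36\right) = 9261 \left(- \frac{36}{5}\right) = - \frac{333396}{5}$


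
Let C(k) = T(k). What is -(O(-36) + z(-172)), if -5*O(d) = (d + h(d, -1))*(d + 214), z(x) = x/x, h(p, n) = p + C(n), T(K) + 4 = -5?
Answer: -14423/5 ≈ -2884.6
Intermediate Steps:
T(K) = -9 (T(K) = -4 - 5 = -9)
C(k) = -9
h(p, n) = -9 + p (h(p, n) = p - 9 = -9 + p)
z(x) = 1
O(d) = -(-9 + 2*d)*(214 + d)/5 (O(d) = -(d + (-9 + d))*(d + 214)/5 = -(-9 + 2*d)*(214 + d)/5)
-(O(-36) + z(-172)) = -((1926/5 - 419/5*(-36) - ⅖*(-36)²) + 1) = -((1926/5 + 15084/5 - ⅖*1296) + 1) = -((1926/5 + 15084/5 - 2592/5) + 1) = -(14418/5 + 1) = -1*14423/5 = -14423/5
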